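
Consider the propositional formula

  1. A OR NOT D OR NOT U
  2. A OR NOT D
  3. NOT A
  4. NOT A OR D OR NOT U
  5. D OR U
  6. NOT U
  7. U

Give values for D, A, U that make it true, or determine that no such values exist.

Unsatisfiable

Case U = True:
  Clause (NOT U) is falsified — contradiction.
Case U = False:
  Clause (U) is falsified — contradiction.
Both cases fail, so the formula is unsatisfiable.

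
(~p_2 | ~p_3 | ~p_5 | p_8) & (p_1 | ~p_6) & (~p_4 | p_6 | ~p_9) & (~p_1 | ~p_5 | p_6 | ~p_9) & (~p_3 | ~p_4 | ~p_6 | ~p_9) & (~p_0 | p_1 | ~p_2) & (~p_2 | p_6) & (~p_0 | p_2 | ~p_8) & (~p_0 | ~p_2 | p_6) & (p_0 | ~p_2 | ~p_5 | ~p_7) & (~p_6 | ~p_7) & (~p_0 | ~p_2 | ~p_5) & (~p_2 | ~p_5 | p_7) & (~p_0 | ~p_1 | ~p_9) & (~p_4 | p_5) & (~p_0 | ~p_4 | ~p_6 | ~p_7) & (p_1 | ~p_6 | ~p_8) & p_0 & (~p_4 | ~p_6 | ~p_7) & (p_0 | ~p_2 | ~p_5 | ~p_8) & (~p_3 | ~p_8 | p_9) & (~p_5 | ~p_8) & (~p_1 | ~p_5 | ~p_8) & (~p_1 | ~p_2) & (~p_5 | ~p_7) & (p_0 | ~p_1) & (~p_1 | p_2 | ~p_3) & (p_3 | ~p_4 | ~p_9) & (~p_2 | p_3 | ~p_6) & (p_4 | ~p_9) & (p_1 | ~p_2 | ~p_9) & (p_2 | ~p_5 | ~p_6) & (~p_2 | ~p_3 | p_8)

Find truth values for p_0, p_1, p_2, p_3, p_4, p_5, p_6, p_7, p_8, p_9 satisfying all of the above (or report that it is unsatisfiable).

p_0=T; p_1=T; p_2=F; p_3=F; p_4=F; p_5=T; p_6=F; p_7=F; p_8=F; p_9=F

Unit clause (p_0) forces p_0 = True.
Set p_1 = True.
  then (~p_0 | ~p_1 | ~p_9) forces p_9 = False.
  then (~p_1 | ~p_2) forces p_2 = False.
  then (~p_1 | p_2 | ~p_3) forces p_3 = False.
  then (~p_0 | p_2 | ~p_8) forces p_8 = False.
Set p_4 = False.
Set p_5 = True.
  then (~p_5 | ~p_7) forces p_7 = False.
  then (p_2 | ~p_5 | ~p_6) forces p_6 = False.
All clauses satisfied.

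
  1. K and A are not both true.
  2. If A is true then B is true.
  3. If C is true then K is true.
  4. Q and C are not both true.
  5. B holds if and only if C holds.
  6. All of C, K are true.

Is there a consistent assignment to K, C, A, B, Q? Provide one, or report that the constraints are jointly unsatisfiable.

K = True, C = True, A = False, B = True, Q = False

  (1) K=T, A=F — not both ✓
  (2) A=F ⇒ B: vacuous ✓
  (3) C=T ⇒ K: T ✓
  (4) Q=F, C=T — not both ✓
  (5) B=T, C=T — same ✓
  (6) {C, K}: all 2 true ✓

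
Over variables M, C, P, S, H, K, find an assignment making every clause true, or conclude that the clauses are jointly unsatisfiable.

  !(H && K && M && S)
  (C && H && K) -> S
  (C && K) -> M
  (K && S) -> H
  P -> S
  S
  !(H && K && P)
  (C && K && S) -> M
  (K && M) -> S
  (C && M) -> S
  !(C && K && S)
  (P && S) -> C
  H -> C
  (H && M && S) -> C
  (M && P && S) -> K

Unit clause (S) forces S = True.
Set M = True.
Set C = True.
  then (!C || !K || !S) forces K = False.
  then (K || !M || !P || !S) forces P = False.
Set H = True.
All clauses satisfied.

M = True, C = True, P = False, S = True, H = True, K = False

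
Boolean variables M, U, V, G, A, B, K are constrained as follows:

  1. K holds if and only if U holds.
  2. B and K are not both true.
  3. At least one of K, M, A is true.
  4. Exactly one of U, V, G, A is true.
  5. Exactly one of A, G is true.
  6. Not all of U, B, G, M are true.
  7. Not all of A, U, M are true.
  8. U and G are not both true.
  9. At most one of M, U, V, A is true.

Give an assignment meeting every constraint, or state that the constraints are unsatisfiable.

M = True, U = False, V = False, G = True, A = False, B = True, K = False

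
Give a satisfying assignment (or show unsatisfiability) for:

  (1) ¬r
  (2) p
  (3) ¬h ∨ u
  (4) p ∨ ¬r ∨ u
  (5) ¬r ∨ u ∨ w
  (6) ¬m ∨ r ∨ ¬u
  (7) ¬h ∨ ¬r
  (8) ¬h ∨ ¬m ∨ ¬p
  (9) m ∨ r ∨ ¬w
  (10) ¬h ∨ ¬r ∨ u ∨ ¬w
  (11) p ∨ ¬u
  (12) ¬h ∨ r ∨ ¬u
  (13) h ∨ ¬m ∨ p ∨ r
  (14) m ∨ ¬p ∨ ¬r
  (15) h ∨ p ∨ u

Unit clause (¬r) forces r = False.
Unit clause (p) forces p = True.
Set m = False.
  then (m ∨ r ∨ ¬w) forces w = False.
Set u = True.
  then (¬h ∨ r ∨ ¬u) forces h = False.
All clauses satisfied.

m = False; p = True; r = False; w = False; u = True; h = False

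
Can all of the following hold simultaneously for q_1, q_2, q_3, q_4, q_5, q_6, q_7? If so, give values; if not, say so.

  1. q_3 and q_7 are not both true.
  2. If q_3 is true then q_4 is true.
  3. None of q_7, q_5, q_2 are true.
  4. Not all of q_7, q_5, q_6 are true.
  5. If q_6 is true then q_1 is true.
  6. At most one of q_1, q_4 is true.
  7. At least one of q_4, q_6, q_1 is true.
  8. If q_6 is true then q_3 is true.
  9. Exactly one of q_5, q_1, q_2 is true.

q_1: True; q_2: False; q_3: False; q_4: False; q_5: False; q_6: False; q_7: False

  (1) q_3=F, q_7=F — not both ✓
  (2) q_3=F ⇒ q_4: vacuous ✓
  (3) {q_7, q_5, q_2}: 0 true — none ✓
  (4) {q_7, q_5, q_6}: 0/3 true — not all ✓
  (5) q_6=F ⇒ q_1: vacuous ✓
  (6) {q_1, q_4}: 1 true — at most one ✓
  (7) {q_4, q_6, q_1}: 1 true — at least one ✓
  (8) q_6=F ⇒ q_3: vacuous ✓
  (9) {q_5, q_1, q_2}: 1 true — exactly one ✓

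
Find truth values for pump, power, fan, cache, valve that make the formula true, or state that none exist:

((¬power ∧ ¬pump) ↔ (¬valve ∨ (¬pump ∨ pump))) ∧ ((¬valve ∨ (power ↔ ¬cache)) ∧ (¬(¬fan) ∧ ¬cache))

pump = False, power = False, fan = True, cache = False, valve = False

  (¬power ∧ ¬pump) ↔ (¬valve ∨ (¬pump ∨ pump)) = True
    ¬power ∧ ¬pump = True
      ¬power = True
      ¬pump = True
    ¬valve ∨ (¬pump ∨ pump) = True
      ¬valve = True
      ¬pump ∨ pump = True
        ¬pump = True
  (¬valve ∨ (power ↔ ¬cache)) ∧ (¬(¬fan) ∧ ¬cache) = True
    ¬valve ∨ (power ↔ ¬cache) = True
      ¬valve = True
      power ↔ ¬cache = False
        ¬cache = True
    ¬(¬fan) ∧ ¬cache = True
      ¬(¬fan) = True
        ¬fan = False
      ¬cache = True
Both conjuncts True, so the formula holds.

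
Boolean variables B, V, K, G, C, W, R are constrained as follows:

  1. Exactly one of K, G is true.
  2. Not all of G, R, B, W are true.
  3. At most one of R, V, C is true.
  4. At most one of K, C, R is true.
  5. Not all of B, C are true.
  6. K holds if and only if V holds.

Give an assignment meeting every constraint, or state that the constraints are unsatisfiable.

B = True, V = False, K = False, G = True, C = False, W = False, R = False

  (1) {K, G}: 1 true — exactly one ✓
  (2) {G, R, B, W}: 2/4 true — not all ✓
  (3) {R, V, C}: 0 true — at most one ✓
  (4) {K, C, R}: 0 true — at most one ✓
  (5) {B, C}: 1/2 true — not all ✓
  (6) K=F, V=F — same ✓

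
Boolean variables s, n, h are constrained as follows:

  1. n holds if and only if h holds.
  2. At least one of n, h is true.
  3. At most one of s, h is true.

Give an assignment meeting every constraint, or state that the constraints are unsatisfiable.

s = False, n = True, h = True

  (1) n=T, h=T — same ✓
  (2) {n, h}: 2 true — at least one ✓
  (3) {s, h}: 1 true — at most one ✓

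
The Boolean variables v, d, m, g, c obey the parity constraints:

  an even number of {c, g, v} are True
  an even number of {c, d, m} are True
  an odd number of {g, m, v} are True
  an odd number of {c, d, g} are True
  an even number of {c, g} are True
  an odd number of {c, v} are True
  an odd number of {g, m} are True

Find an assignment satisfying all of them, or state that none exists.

v = False; d = True; m = False; g = True; c = True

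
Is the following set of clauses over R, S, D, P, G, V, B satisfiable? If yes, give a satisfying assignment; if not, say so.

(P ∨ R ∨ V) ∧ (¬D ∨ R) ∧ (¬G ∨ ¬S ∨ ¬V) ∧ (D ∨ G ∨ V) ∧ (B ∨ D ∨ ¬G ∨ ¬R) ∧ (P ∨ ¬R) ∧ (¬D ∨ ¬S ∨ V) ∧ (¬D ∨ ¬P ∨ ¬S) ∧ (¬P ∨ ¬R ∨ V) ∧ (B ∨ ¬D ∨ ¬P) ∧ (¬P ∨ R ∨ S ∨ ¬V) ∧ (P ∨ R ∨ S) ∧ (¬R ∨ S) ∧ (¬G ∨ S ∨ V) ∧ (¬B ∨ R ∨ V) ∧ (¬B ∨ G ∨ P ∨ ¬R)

Set R = False.
  then (¬D ∨ R) forces D = False.
Try S = False:
  (P ∨ R ∨ S) forces P = True.
  (¬P ∨ R ∨ S ∨ ¬V) forces V = False.
  (D ∨ G ∨ V) forces G = True.
  clause (¬G ∨ S ∨ V) is falsified — backtrack.
So S = True.
Set P = True.
Set G = False.
  then (D ∨ G ∨ V) forces V = True.
Set B = True.
All clauses satisfied.

R = False, S = True, D = False, P = True, G = False, V = True, B = True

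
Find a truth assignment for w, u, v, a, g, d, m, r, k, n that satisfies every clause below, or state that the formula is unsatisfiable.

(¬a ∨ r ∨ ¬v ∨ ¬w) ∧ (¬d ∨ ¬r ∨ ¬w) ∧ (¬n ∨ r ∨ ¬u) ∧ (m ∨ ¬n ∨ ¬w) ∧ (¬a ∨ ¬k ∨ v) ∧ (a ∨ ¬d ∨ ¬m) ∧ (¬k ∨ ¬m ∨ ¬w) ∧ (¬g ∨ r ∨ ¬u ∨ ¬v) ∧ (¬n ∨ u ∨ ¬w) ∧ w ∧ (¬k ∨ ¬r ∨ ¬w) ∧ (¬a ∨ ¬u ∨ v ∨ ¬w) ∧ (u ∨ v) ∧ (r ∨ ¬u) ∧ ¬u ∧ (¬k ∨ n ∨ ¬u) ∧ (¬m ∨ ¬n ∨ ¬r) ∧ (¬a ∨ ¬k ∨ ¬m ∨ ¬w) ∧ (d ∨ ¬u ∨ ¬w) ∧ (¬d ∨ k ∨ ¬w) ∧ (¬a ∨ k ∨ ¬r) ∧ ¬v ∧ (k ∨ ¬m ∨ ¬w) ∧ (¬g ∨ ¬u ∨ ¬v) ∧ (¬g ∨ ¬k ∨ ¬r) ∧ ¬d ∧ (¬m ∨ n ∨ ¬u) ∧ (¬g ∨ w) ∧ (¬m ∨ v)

UNSATISFIABLE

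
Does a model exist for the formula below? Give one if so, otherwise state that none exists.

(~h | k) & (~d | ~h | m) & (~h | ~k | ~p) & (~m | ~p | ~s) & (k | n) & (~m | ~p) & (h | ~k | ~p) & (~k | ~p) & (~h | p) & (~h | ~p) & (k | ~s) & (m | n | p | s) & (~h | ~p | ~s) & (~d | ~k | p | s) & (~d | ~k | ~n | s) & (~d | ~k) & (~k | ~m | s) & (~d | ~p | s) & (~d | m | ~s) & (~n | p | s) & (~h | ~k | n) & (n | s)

Set d = False.
Set k = True.
  then (~k | ~p) forces p = False.
  then (~h | p) forces h = False.
Set n = False.
  then (n | s) forces s = True.
Set m = True.
All clauses satisfied.

d=F, k=T, n=F, s=T, h=F, p=F, m=T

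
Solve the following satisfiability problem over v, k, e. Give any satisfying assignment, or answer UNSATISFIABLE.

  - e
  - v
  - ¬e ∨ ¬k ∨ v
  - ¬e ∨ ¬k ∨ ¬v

Unit clause (e) forces e = True.
Unit clause (v) forces v = True.
In (¬e ∨ ¬k ∨ ¬v) only ¬k is left, so k = False.
Check each clause:
  (e): e holds.
  (v): v holds.
  (¬e ∨ ¬k ∨ v): ¬k holds.
  (¬e ∨ ¬k ∨ ¬v): ¬k holds.
All clauses satisfied.

v=T, k=F, e=T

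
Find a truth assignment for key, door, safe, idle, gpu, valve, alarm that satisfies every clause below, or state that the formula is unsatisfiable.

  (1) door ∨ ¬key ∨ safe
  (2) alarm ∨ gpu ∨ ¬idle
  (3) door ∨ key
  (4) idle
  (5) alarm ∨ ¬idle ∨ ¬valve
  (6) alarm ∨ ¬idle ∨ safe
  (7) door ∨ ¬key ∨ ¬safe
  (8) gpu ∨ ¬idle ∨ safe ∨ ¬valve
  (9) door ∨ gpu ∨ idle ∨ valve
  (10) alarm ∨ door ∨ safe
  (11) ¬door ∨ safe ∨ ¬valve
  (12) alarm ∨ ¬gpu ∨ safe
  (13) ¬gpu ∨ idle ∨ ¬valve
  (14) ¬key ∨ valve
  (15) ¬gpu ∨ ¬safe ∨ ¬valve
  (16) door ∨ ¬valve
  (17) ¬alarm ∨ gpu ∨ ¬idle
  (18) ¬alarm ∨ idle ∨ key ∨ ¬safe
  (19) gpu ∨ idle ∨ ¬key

key = False, door = True, safe = True, idle = True, gpu = True, valve = False, alarm = True

Unit clause (idle) forces idle = True.
Set key = False.
  then (door ∨ key) forces door = True.
Set safe = True.
Try gpu = False:
  (alarm ∨ gpu ∨ ¬idle) forces alarm = True.
  clause (¬alarm ∨ gpu ∨ ¬idle) is falsified — backtrack.
So gpu = True.
  then (¬gpu ∨ ¬safe ∨ ¬valve) forces valve = False.
Set alarm = True.
All clauses satisfied.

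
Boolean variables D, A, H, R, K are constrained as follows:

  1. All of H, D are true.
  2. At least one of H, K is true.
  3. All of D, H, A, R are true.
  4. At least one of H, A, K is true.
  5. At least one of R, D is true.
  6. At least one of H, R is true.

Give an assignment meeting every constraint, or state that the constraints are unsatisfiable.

D=T; A=T; H=T; R=T; K=T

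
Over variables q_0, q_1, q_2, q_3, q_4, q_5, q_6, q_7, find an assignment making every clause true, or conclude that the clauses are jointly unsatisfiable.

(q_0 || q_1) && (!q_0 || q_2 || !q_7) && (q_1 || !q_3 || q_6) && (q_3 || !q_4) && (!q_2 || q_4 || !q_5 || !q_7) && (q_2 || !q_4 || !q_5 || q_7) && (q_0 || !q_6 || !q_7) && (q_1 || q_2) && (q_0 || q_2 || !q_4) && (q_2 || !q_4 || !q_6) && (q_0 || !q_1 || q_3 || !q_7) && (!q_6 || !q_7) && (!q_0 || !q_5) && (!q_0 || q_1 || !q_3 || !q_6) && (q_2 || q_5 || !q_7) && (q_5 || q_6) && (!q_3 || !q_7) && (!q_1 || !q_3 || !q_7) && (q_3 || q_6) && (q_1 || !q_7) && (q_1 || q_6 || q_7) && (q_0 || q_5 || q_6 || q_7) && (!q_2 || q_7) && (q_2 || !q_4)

q_0 = True, q_1 = True, q_2 = False, q_3 = False, q_4 = False, q_5 = False, q_6 = True, q_7 = False

Set q_0 = True.
  then (!q_0 || !q_5) forces q_5 = False.
  then (q_5 || q_6) forces q_6 = True.
  then (!q_6 || !q_7) forces q_7 = False.
  then (!q_2 || q_7) forces q_2 = False.
  then (q_2 || !q_4) forces q_4 = False.
  then (q_1 || q_2) forces q_1 = True.
Set q_3 = False.
All clauses satisfied.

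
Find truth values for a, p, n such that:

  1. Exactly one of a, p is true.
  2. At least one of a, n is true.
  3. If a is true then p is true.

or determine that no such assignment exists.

a = False, p = True, n = True

  (1) {a, p}: 1 true — exactly one ✓
  (2) {a, n}: 1 true — at least one ✓
  (3) a=F ⇒ p: vacuous ✓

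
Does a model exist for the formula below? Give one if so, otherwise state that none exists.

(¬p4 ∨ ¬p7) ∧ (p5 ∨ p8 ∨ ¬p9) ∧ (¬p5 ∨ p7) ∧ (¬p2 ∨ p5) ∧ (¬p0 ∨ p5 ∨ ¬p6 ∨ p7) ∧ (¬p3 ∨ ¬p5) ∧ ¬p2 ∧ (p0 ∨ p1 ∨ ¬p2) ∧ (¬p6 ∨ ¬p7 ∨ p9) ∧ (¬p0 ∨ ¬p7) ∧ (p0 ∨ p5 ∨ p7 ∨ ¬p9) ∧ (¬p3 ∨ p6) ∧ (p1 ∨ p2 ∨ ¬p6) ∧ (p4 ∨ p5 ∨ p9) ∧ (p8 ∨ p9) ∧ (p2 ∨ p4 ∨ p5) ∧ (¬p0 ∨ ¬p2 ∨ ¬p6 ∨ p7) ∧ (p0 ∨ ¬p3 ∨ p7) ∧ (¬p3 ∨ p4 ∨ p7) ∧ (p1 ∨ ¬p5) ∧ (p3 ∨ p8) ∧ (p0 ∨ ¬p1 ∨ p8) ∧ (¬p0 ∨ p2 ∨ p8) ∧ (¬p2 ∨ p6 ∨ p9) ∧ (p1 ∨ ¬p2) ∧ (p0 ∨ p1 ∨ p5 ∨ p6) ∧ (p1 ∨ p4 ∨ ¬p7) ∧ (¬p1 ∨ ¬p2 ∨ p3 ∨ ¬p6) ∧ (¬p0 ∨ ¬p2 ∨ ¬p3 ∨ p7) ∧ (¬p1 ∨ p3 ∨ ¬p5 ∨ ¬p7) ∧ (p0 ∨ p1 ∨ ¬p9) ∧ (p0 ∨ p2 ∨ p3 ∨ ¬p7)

Unit clause (¬p2) forces p2 = False.
Set p0 = True.
  then (¬p0 ∨ ¬p7) forces p7 = False.
  then (¬p0 ∨ p2 ∨ p8) forces p8 = True.
  then (¬p5 ∨ p7) forces p5 = False.
  then (¬p0 ∨ p5 ∨ ¬p6 ∨ p7) forces p6 = False.
  then (¬p3 ∨ p6) forces p3 = False.
  then (p2 ∨ p4 ∨ p5) forces p4 = True.
Set p1 = False.
Set p9 = False.
All clauses satisfied.

p0 = True, p1 = False, p2 = False, p3 = False, p4 = True, p5 = False, p6 = False, p7 = False, p8 = True, p9 = False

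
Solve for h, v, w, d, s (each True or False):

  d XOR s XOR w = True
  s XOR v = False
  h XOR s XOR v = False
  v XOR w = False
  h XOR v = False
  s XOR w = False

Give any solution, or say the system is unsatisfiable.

h: False; v: False; w: False; d: True; s: False

d XOR s XOR w = T XOR F XOR F = True ✓
s XOR v = F XOR F = False ✓
h XOR s XOR v = F XOR F XOR F = False ✓
v XOR w = F XOR F = False ✓
h XOR v = F XOR F = False ✓
s XOR w = F XOR F = False ✓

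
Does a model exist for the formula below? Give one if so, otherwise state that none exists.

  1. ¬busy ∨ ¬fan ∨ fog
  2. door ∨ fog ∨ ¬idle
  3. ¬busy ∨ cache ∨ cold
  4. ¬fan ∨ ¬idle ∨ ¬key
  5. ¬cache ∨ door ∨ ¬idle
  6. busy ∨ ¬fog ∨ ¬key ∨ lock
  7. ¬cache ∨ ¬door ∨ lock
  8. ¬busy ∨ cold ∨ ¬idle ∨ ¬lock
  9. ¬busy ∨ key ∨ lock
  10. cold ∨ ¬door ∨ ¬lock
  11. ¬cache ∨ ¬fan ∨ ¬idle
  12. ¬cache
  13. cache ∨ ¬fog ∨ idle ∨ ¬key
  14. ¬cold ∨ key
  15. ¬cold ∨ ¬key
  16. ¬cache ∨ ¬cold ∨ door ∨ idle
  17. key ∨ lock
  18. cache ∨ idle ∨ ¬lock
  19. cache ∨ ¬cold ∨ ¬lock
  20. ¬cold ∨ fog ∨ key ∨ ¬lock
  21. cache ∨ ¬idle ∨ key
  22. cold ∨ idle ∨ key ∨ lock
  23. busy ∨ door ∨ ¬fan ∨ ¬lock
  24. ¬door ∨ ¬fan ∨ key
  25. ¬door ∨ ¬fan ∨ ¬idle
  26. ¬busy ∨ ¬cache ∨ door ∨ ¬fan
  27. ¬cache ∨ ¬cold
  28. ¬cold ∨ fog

cache = False, door = True, fan = False, lock = False, idle = True, fog = False, key = True, busy = False, cold = False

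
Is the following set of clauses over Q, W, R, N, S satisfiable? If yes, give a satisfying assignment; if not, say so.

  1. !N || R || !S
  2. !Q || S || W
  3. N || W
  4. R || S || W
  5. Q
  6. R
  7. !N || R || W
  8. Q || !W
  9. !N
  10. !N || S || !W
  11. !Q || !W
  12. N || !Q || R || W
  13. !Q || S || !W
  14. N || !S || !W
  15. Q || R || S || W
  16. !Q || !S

Case W = True:
  (Q) forces Q = True.
  Clause (!Q || !W) is falsified — contradiction.
Case W = False:
  (N || W) forces N = True.
  Clause (!N) is falsified — contradiction.
Both cases fail, so the formula is unsatisfiable.

UNSATISFIABLE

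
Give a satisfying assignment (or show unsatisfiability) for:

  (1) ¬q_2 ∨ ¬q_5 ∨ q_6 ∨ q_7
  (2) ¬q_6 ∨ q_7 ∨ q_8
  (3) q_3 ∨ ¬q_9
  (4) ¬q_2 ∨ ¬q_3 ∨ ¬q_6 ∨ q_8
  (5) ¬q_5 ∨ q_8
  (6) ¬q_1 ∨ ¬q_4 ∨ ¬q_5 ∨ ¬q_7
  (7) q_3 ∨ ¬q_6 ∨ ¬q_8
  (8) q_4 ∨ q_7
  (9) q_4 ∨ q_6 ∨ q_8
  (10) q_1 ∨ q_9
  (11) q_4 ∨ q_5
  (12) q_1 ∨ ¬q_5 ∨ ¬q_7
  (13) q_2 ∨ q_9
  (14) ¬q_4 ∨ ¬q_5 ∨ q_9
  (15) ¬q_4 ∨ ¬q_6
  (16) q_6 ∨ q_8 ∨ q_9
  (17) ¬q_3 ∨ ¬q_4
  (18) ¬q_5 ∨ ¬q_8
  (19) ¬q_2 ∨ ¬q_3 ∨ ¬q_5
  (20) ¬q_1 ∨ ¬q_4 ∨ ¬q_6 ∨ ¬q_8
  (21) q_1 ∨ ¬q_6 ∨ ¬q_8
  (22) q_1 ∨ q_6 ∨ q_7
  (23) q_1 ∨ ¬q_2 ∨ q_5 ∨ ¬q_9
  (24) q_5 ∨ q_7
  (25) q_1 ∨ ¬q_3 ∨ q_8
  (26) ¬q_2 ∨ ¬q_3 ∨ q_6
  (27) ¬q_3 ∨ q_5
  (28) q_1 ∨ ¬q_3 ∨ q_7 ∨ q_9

q_1 = True; q_2 = True; q_3 = False; q_4 = True; q_5 = False; q_6 = False; q_7 = True; q_8 = True; q_9 = False

Set q_1 = True.
Set q_2 = True.
Try q_3 = True:
  (¬q_3 ∨ ¬q_4) forces q_4 = False.
  (q_4 ∨ q_7) forces q_7 = True.
  (q_4 ∨ q_5) forces q_5 = True.
  clause (¬q_2 ∨ ¬q_3 ∨ ¬q_5) is falsified — backtrack.
So q_3 = False.
  then (q_3 ∨ ¬q_9) forces q_9 = False.
Try q_4 = False:
  (q_4 ∨ q_7) forces q_7 = True.
  (q_4 ∨ q_5) forces q_5 = True.
  (¬q_5 ∨ q_8) forces q_8 = True.
  clause (¬q_5 ∨ ¬q_8) is falsified — backtrack.
So q_4 = True.
  then (¬q_4 ∨ ¬q_5 ∨ q_9) forces q_5 = False.
  then (¬q_4 ∨ ¬q_6) forces q_6 = False.
  then (q_6 ∨ q_8 ∨ q_9) forces q_8 = True.
  then (q_5 ∨ q_7) forces q_7 = True.
All clauses satisfied.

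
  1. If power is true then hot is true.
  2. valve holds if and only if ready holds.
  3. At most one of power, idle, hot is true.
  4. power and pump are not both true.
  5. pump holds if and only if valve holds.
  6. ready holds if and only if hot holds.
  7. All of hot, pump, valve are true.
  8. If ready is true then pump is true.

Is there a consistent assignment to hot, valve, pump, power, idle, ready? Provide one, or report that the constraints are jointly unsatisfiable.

hot = True; valve = True; pump = True; power = False; idle = False; ready = True

  (1) power=F ⇒ hot: vacuous ✓
  (2) valve=T, ready=T — same ✓
  (3) {power, idle, hot}: 1 true — at most one ✓
  (4) power=F, pump=T — not both ✓
  (5) pump=T, valve=T — same ✓
  (6) ready=T, hot=T — same ✓
  (7) {hot, pump, valve}: all 3 true ✓
  (8) ready=T ⇒ pump: T ✓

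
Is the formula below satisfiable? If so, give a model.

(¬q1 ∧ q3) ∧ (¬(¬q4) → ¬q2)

q1: False, q2: False, q3: True, q4: True

  ¬q1 ∧ q3 = True
    ¬q1 = True
  ¬(¬q4) → ¬q2 = True
    ¬(¬q4) = True
      ¬q4 = False
    ¬q2 = True
Both conjuncts True, so the formula holds.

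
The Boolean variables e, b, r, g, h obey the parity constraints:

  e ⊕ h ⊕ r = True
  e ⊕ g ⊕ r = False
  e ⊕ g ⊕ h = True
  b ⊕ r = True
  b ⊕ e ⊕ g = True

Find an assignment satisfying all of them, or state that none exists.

e=F, b=T, r=F, g=F, h=T

e ⊕ h ⊕ r = F ⊕ T ⊕ F = True ✓
e ⊕ g ⊕ r = F ⊕ F ⊕ F = False ✓
e ⊕ g ⊕ h = F ⊕ F ⊕ T = True ✓
b ⊕ r = T ⊕ F = True ✓
b ⊕ e ⊕ g = T ⊕ F ⊕ F = True ✓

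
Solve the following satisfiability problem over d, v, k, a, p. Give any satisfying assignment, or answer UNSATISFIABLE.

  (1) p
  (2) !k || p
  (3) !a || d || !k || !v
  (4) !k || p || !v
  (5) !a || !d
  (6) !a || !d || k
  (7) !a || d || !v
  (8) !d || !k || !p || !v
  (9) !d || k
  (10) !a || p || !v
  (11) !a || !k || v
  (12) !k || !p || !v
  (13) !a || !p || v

d = False; v = False; k = True; a = False; p = True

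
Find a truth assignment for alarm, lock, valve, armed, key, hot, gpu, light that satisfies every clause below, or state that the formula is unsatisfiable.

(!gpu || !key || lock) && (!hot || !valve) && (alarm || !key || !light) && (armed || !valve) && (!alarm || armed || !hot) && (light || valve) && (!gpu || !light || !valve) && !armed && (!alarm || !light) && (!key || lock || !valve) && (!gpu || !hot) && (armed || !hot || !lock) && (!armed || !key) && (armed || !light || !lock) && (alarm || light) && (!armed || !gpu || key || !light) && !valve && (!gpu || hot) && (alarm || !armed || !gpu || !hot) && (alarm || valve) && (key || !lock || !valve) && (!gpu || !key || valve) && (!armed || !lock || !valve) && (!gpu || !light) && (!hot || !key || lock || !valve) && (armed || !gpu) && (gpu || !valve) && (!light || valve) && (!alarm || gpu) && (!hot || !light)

Case valve = True:
  Clause (!valve) is falsified — contradiction.
Case valve = False:
  (light || valve) forces light = True.
  Clause (!light || valve) is falsified — contradiction.
Both cases fail, so the formula is unsatisfiable.

Unsatisfiable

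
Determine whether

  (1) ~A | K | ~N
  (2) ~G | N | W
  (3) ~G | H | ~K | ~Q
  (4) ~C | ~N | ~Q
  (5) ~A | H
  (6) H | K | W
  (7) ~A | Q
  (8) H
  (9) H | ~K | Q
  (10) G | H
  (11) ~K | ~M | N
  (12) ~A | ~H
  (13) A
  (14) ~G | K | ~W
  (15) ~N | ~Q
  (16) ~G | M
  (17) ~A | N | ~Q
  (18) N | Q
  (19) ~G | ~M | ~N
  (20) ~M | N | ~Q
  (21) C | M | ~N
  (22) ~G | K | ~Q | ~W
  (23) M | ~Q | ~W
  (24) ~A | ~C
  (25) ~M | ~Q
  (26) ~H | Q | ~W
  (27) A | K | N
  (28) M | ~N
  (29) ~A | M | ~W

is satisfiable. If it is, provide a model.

No satisfying assignment exists.

Case H = True:
  (~A | ~H) forces A = False.
  Clause (A) is falsified — contradiction.
Case H = False:
  Clause (H) is falsified — contradiction.
Both cases fail, so the formula is unsatisfiable.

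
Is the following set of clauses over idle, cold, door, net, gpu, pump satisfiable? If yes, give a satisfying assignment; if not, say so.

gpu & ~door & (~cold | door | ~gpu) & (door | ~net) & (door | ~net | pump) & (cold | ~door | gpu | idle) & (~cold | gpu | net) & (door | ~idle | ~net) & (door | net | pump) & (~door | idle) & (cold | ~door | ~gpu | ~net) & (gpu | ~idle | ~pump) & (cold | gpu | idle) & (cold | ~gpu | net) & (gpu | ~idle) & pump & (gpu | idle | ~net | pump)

Case door = True:
  Clause (~door) is falsified — contradiction.
Case door = False:
  (gpu) forces gpu = True.
  (~cold | door | ~gpu) forces cold = False.
  (door | ~net) forces net = False.
  Clause (cold | ~gpu | net) is falsified — contradiction.
Both cases fail, so the formula is unsatisfiable.

Unsatisfiable — no assignment works.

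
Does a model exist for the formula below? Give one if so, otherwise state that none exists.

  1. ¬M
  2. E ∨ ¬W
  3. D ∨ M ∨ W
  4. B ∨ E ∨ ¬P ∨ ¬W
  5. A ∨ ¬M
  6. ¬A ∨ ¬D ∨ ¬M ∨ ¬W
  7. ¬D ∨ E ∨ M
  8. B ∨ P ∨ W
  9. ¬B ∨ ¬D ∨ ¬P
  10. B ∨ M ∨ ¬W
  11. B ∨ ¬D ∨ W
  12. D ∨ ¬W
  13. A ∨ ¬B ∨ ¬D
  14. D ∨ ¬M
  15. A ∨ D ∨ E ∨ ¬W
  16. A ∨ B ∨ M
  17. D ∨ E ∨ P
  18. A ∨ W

Unit clause (¬M) forces M = False.
Set A = True.
Try D = False:
  (D ∨ M ∨ W) forces W = True.
  clause (D ∨ ¬W) is falsified — backtrack.
So D = True.
  then (¬D ∨ E ∨ M) forces E = True.
Set W = False.
  then (B ∨ ¬D ∨ W) forces B = True.
  then (¬B ∨ ¬D ∨ ¬P) forces P = False.
All clauses satisfied.

M=F, A=T, D=T, W=F, B=T, E=T, P=F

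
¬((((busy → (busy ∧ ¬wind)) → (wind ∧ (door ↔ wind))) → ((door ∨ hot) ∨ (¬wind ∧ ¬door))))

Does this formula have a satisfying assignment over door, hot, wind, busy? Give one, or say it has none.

door = False, hot = False, wind = True, busy = True

  ¬((((busy → (busy ∧ ¬wind)) → (wind ∧ (door ↔ wind))) → ((door ∨ hot) ∨ (¬wind ∧ ¬door)))) = True
    ((busy → (busy ∧ ¬wind)) → (wind ∧ (door ↔ wind))) → ((door ∨ hot) ∨ (¬wind ∧ ¬door)) = False
      (busy → (busy ∧ ¬wind)) → (wind ∧ (door ↔ wind)) = True
        busy → (busy ∧ ¬wind) = False
          busy ∧ ¬wind = False
            ¬wind = False
        wind ∧ (door ↔ wind) = False
          door ↔ wind = False
      (door ∨ hot) ∨ (¬wind ∧ ¬door) = False
        door ∨ hot = False
        ¬wind ∧ ¬door = False
          ¬wind = False
          ¬door = True
The formula evaluates to True.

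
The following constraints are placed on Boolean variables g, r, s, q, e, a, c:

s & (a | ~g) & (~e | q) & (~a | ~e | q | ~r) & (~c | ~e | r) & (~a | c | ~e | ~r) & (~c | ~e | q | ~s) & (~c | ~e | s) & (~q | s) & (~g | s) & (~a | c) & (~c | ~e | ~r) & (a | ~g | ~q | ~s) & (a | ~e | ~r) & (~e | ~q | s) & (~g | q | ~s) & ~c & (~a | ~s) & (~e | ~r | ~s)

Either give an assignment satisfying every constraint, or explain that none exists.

g = False, r = True, s = True, q = False, e = False, a = False, c = False

Unit clause (s) forces s = True.
Unit clause (~c) forces c = False.
In (~a | ~s) only ~a is left, so a = False.
In (a | ~g) only ~g is left, so g = False.
Set r = True.
  then (a | ~e | ~r) forces e = False.
Set q = False.
All clauses satisfied.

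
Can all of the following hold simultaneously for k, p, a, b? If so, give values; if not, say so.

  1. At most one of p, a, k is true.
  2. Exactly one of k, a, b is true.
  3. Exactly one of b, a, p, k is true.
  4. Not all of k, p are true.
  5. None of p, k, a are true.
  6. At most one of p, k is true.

k=F, p=F, a=F, b=T

  (1) {p, a, k}: 0 true — at most one ✓
  (2) {k, a, b}: 1 true — exactly one ✓
  (3) {b, a, p, k}: 1 true — exactly one ✓
  (4) {k, p}: 0/2 true — not all ✓
  (5) {p, k, a}: 0 true — none ✓
  (6) {p, k}: 0 true — at most one ✓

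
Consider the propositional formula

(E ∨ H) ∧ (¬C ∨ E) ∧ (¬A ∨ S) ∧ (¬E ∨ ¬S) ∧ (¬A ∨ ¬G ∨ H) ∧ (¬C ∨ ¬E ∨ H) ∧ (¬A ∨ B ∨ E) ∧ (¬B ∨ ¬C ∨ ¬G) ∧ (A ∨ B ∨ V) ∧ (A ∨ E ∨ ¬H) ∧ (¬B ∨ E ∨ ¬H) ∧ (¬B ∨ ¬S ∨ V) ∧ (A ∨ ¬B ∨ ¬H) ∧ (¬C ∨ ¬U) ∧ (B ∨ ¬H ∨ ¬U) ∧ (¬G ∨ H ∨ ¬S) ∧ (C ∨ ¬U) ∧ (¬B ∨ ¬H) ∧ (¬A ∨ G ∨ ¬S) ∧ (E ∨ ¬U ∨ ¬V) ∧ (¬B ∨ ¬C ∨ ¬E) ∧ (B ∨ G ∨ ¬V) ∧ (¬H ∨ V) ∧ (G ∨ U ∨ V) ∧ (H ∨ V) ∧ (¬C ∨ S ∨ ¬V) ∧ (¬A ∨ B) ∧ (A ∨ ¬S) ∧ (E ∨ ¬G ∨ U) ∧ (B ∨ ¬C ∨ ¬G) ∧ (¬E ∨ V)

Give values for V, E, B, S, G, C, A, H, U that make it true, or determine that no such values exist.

V = True, E = True, B = True, S = False, G = False, C = False, A = False, H = False, U = False

Try V = False:
  (¬H ∨ V) forces H = False.
  clause (H ∨ V) is falsified — backtrack.
So V = True.
Set E = True.
  then (¬E ∨ ¬S) forces S = False.
  then (¬C ∨ S ∨ ¬V) forces C = False.
  then (¬A ∨ S) forces A = False.
  then (C ∨ ¬U) forces U = False.
Set B = True.
  then (A ∨ ¬B ∨ ¬H) forces H = False.
Set G = False.
All clauses satisfied.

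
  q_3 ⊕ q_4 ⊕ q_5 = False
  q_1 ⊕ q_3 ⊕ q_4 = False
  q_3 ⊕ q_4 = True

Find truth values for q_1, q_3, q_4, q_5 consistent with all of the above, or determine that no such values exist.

q_1 = True, q_3 = True, q_4 = False, q_5 = True

q_3 ⊕ q_4 ⊕ q_5 = T ⊕ F ⊕ T = False ✓
q_1 ⊕ q_3 ⊕ q_4 = T ⊕ T ⊕ F = False ✓
q_3 ⊕ q_4 = T ⊕ F = True ✓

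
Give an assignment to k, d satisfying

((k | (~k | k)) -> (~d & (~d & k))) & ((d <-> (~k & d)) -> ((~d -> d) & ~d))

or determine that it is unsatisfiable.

Case d = True: the formula simplifies to ~((k | (~k | k))) & k.
  k = True: the conjunct ~((k | (~k | k))) becomes ~((True | True)) = False.
  k = False: the conjunct ~((k | (~k | k))) becomes ~((False | True)) = False.
Case d = False: the conjunct (d <-> (~k & d)) -> ((~d -> d) & ~d) becomes (False <-> False) -> (False & True) = False.
Both cases fail — unsatisfiable.

Unsatisfiable — no assignment works.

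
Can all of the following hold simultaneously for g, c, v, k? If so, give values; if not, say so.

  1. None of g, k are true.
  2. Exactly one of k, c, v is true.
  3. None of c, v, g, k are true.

Case g = True:
  Constraint (1) is violated (g=T) — contradiction.
Case g = False:
  (1) forces k = False.
  (3) forces c = False.
  (2) with k=F, c=F forces v = True.
  Constraint (3) is violated (v=T) — contradiction.
Both cases fail — unsatisfiable.

Unsatisfiable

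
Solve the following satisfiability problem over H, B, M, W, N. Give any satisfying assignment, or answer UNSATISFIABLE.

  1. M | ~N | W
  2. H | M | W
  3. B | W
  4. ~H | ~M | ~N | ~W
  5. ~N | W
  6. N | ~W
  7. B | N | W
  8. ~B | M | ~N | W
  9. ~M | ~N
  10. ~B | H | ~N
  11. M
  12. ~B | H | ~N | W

H = True, B = True, M = True, W = False, N = False

Unit clause (M) forces M = True.
In (~M | ~N) only ~N is left, so N = False.
In (N | ~W) only ~W is left, so W = False.
In (B | N | W) only B is left, so B = True.
Set H = True.
All clauses satisfied.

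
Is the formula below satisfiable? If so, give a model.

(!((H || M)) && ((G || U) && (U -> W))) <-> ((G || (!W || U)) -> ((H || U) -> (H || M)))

M=F, G=T, H=F, U=F, W=F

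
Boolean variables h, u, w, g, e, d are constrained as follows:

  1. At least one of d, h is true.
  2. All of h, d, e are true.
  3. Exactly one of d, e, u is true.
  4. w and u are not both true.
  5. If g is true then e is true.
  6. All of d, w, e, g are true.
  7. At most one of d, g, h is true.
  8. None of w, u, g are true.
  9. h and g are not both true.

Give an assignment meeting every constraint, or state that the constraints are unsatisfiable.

UNSATISFIABLE

Case w = True:
  Constraint (8) is violated (w=T) — contradiction.
Case w = False:
  Constraint (6) is violated (w=F) — contradiction.
Both cases fail — unsatisfiable.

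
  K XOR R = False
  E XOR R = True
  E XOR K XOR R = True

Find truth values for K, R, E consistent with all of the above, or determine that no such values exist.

K=F, R=F, E=T

K XOR R = F XOR F = False ✓
E XOR R = T XOR F = True ✓
E XOR K XOR R = T XOR F XOR F = True ✓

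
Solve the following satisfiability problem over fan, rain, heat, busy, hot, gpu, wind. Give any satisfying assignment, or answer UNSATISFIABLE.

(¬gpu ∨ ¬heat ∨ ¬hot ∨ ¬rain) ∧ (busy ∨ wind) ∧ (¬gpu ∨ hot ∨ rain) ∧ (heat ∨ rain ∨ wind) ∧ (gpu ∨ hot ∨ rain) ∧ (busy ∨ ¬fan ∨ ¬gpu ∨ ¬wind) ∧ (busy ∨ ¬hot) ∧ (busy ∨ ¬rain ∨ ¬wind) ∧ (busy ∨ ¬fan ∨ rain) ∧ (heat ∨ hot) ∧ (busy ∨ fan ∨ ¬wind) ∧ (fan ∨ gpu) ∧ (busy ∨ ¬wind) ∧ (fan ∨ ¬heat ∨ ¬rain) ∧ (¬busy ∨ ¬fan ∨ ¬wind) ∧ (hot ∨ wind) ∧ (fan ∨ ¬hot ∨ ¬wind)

Set fan = True.
Set rain = False.
  then (busy ∨ ¬fan ∨ rain) forces busy = True.
  then (¬busy ∨ ¬fan ∨ ¬wind) forces wind = False.
  then (hot ∨ wind) forces hot = True.
  then (heat ∨ rain ∨ wind) forces heat = True.
Set gpu = True.
All clauses satisfied.

fan = True; rain = False; heat = True; busy = True; hot = True; gpu = True; wind = False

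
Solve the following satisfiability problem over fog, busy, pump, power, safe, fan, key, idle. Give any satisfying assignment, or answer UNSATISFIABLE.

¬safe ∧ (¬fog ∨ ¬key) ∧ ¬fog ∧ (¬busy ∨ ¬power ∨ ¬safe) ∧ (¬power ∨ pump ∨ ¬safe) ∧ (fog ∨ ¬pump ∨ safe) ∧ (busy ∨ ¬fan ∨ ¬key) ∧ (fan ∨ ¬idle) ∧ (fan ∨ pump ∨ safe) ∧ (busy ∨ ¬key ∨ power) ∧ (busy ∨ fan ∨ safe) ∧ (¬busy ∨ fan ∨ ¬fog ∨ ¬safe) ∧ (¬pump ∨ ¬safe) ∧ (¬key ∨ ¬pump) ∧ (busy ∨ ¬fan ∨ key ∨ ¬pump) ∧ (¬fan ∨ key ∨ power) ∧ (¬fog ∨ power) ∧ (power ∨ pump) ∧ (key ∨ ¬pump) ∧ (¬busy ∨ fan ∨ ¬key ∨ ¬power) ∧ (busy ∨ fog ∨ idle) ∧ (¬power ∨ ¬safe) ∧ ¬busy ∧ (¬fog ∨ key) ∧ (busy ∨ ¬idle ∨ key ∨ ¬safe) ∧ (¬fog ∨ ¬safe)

Unit clause (¬safe) forces safe = False.
Unit clause (¬fog) forces fog = False.
In (fog ∨ ¬pump ∨ safe) only ¬pump is left, so pump = False.
In (fan ∨ pump ∨ safe) only fan is left, so fan = True.
In (power ∨ pump) only power is left, so power = True.
Unit clause (¬busy) forces busy = False.
In (busy ∨ ¬fan ∨ ¬key) only ¬key is left, so key = False.
In (busy ∨ fog ∨ idle) only idle is left, so idle = True.
All clauses satisfied.

fog=F; busy=F; pump=F; power=T; safe=F; fan=T; key=F; idle=T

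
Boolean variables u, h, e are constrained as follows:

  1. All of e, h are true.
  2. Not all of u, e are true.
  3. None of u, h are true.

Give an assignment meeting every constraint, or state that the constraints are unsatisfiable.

Case h = True:
  Constraint (3) is violated (h=T) — contradiction.
Case h = False:
  Constraint (1) is violated (h=F) — contradiction.
Both cases fail — unsatisfiable.

UNSATISFIABLE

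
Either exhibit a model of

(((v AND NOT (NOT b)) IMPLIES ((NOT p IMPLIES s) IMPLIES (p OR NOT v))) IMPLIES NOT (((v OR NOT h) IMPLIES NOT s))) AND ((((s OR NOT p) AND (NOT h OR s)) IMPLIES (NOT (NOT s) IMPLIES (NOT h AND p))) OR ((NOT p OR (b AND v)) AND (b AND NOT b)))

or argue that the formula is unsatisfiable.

p = True, b = True, v = False, h = False, s = True

  ((v AND NOT (NOT b)) IMPLIES ((NOT p IMPLIES s) IMPLIES (p OR NOT v))) IMPLIES NOT (((v OR NOT h) IMPLIES NOT s)) = True
    (v AND NOT (NOT b)) IMPLIES ((NOT p IMPLIES s) IMPLIES (p OR NOT v)) = True
      v AND NOT (NOT b) = False
        NOT (NOT b) = True
          NOT b = False
      (NOT p IMPLIES s) IMPLIES (p OR NOT v) = True
        NOT p IMPLIES s = True
          NOT p = False
        p OR NOT v = True
          NOT v = True
    NOT (((v OR NOT h) IMPLIES NOT s)) = True
      (v OR NOT h) IMPLIES NOT s = False
        v OR NOT h = True
          NOT h = True
        NOT s = False
  (((s OR NOT p) AND (NOT h OR s)) IMPLIES (NOT (NOT s) IMPLIES (NOT h AND p))) OR ((NOT p OR (b AND v)) AND (b AND NOT b)) = True
    ((s OR NOT p) AND (NOT h OR s)) IMPLIES (NOT (NOT s) IMPLIES (NOT h AND p)) = True
      (s OR NOT p) AND (NOT h OR s) = True
        s OR NOT p = True
          NOT p = False
        NOT h OR s = True
          NOT h = True
      NOT (NOT s) IMPLIES (NOT h AND p) = True
        NOT (NOT s) = True
          NOT s = False
        NOT h AND p = True
          NOT h = True
    (NOT p OR (b AND v)) AND (b AND NOT b) = False
      NOT p OR (b AND v) = False
        NOT p = False
        b AND v = False
      b AND NOT b = False
        NOT b = False
Both conjuncts True, so the formula holds.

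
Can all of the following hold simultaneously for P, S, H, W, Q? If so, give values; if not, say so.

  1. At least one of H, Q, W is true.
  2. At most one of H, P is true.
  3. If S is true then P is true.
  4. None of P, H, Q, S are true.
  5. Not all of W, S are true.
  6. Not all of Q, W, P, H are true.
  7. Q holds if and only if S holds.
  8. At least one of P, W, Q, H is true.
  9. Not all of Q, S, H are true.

P = False, S = False, H = False, W = True, Q = False

  (1) {H, Q, W}: 1 true — at least one ✓
  (2) {H, P}: 0 true — at most one ✓
  (3) S=F ⇒ P: vacuous ✓
  (4) {P, H, Q, S}: 0 true — none ✓
  (5) {W, S}: 1/2 true — not all ✓
  (6) {Q, W, P, H}: 1/4 true — not all ✓
  (7) Q=F, S=F — same ✓
  (8) {P, W, Q, H}: 1 true — at least one ✓
  (9) {Q, S, H}: 0/3 true — not all ✓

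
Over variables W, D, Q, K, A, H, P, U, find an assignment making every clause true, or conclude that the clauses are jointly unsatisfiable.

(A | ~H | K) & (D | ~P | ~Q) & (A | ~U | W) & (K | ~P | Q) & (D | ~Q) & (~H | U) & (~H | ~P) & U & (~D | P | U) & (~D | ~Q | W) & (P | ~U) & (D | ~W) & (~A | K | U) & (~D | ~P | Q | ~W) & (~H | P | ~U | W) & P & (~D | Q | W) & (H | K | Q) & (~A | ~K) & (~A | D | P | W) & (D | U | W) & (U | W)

W=T, D=T, Q=T, K=T, A=F, H=F, P=T, U=T

Unit clause (U) forces U = True.
In (P | ~U) only P is left, so P = True.
In (~H | ~P) only ~H is left, so H = False.
Try W = False:
  (A | ~U | W) forces A = True.
  (~A | ~K) forces K = False.
  (K | ~P | Q) forces Q = True.
  (D | ~P | ~Q) forces D = True.
  clause (~D | ~Q | W) is falsified — backtrack.
So W = True.
  then (D | ~W) forces D = True.
  then (~D | ~P | Q | ~W) forces Q = True.
Set K = True.
  then (~A | ~K) forces A = False.
All clauses satisfied.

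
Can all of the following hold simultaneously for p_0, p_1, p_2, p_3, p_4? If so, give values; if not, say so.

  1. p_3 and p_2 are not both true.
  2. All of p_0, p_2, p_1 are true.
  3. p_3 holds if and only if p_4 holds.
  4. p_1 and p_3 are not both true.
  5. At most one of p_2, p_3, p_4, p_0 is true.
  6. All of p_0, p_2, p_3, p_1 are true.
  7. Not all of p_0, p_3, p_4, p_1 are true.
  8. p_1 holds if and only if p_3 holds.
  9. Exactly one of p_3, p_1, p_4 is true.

The formula is unsatisfiable.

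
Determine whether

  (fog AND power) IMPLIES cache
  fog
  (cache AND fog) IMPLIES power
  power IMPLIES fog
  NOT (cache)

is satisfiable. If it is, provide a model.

fog=T, cache=F, power=F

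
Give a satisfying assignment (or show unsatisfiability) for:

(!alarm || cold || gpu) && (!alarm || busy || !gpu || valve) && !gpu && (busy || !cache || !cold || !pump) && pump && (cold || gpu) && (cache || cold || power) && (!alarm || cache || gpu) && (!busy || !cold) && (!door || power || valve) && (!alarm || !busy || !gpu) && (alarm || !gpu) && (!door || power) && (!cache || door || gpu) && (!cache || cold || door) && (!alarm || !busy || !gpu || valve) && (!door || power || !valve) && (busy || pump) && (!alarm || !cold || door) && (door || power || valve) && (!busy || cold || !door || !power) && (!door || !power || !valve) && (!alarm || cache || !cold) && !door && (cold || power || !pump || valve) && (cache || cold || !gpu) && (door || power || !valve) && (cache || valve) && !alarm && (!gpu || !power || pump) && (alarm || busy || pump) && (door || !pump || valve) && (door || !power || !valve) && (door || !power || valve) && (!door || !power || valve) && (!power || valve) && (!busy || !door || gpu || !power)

Case pump = True:
  (!gpu) forces gpu = False.
  (cold || gpu) forces cold = True.
  (!busy || !cold) forces busy = False.
  (busy || !cache || !cold || !pump) forces cache = False.
  (!alarm || cache || gpu) forces alarm = False.
  (!door) forces door = False.
  (cache || valve) forces valve = True.
  (door || power || !valve) forces power = True.
  Clause (door || !power || !valve) is falsified — contradiction.
Case pump = False:
  Clause (pump) is falsified — contradiction.
Both cases fail, so the formula is unsatisfiable.

Unsatisfiable — no assignment works.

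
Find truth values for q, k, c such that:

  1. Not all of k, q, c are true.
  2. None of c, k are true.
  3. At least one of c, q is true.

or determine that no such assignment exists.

q=T, k=F, c=F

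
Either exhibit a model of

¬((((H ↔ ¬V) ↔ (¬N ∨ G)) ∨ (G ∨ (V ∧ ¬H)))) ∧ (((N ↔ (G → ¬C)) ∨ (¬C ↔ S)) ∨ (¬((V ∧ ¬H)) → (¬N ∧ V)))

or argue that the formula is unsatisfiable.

G = False, V = False, S = False, N = True, H = True, C = True

  ¬((((H ↔ ¬V) ↔ (¬N ∨ G)) ∨ (G ∨ (V ∧ ¬H)))) = True
    ((H ↔ ¬V) ↔ (¬N ∨ G)) ∨ (G ∨ (V ∧ ¬H)) = False
      (H ↔ ¬V) ↔ (¬N ∨ G) = False
        H ↔ ¬V = True
          ¬V = True
        ¬N ∨ G = False
          ¬N = False
      G ∨ (V ∧ ¬H) = False
        V ∧ ¬H = False
          ¬H = False
  ((N ↔ (G → ¬C)) ∨ (¬C ↔ S)) ∨ (¬((V ∧ ¬H)) → (¬N ∧ V)) = True
    (N ↔ (G → ¬C)) ∨ (¬C ↔ S) = True
      N ↔ (G → ¬C) = True
        G → ¬C = True
          ¬C = False
      ¬C ↔ S = True
        ¬C = False
    ¬((V ∧ ¬H)) → (¬N ∧ V) = False
      ¬((V ∧ ¬H)) = True
        V ∧ ¬H = False
          ¬H = False
      ¬N ∧ V = False
        ¬N = False
Both conjuncts True, so the formula holds.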